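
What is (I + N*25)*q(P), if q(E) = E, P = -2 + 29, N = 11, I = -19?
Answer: 6912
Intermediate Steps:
P = 27
(I + N*25)*q(P) = (-19 + 11*25)*27 = (-19 + 275)*27 = 256*27 = 6912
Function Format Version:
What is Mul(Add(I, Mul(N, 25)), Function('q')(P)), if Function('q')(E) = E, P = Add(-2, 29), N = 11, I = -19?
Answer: 6912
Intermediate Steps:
P = 27
Mul(Add(I, Mul(N, 25)), Function('q')(P)) = Mul(Add(-19, Mul(11, 25)), 27) = Mul(Add(-19, 275), 27) = Mul(256, 27) = 6912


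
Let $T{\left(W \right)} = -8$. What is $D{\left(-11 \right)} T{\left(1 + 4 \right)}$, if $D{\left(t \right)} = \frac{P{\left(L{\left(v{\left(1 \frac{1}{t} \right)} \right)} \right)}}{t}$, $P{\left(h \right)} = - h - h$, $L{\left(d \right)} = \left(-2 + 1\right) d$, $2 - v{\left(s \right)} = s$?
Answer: $\frac{368}{121} \approx 3.0413$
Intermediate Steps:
$v{\left(s \right)} = 2 - s$
$L{\left(d \right)} = - d$
$P{\left(h \right)} = - 2 h$
$D{\left(t \right)} = \frac{4 - \frac{2}{t}}{t}$ ($D{\left(t \right)} = \frac{\left(-2\right) \left(- (2 - 1 \frac{1}{t})\right)}{t} = \frac{\left(-2\right) \left(- (2 - \frac{1}{t})\right)}{t} = \frac{\left(-2\right) \left(-2 + \frac{1}{t}\right)}{t} = \frac{4 - \frac{2}{t}}{t}$)
$D{\left(-11 \right)} T{\left(1 + 4 \right)} = \frac{2 \left(-1 + 2 \left(-11\right)\right)}{121} \left(-8\right) = 2 \cdot \frac{1}{121} \left(-1 - 22\right) \left(-8\right) = 2 \cdot \frac{1}{121} \left(-23\right) \left(-8\right) = \left(- \frac{46}{121}\right) \left(-8\right) = \frac{368}{121}$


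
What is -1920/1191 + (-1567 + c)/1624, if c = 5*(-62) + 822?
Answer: -1458195/644728 ≈ -2.2617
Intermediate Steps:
c = 512 (c = -310 + 822 = 512)
-1920/1191 + (-1567 + c)/1624 = -1920/1191 + (-1567 + 512)/1624 = -1920*1/1191 - 1055*1/1624 = -640/397 - 1055/1624 = -1458195/644728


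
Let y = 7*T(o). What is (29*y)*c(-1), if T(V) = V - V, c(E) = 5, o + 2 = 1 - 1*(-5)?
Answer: 0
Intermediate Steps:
o = 4 (o = -2 + (1 - 1*(-5)) = -2 + (1 + 5) = -2 + 6 = 4)
T(V) = 0
y = 0 (y = 7*0 = 0)
(29*y)*c(-1) = (29*0)*5 = 0*5 = 0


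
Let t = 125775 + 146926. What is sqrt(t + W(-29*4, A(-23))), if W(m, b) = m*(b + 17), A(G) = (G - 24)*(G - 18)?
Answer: sqrt(47197) ≈ 217.25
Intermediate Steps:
t = 272701
A(G) = (-24 + G)*(-18 + G)
W(m, b) = m*(17 + b)
sqrt(t + W(-29*4, A(-23))) = sqrt(272701 + (-29*4)*(17 + (432 + (-23)**2 - 42*(-23)))) = sqrt(272701 - 116*(17 + (432 + 529 + 966))) = sqrt(272701 - 116*(17 + 1927)) = sqrt(272701 - 116*1944) = sqrt(272701 - 225504) = sqrt(47197)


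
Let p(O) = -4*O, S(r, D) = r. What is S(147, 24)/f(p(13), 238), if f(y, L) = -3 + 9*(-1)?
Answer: -49/4 ≈ -12.250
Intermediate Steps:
f(y, L) = -12 (f(y, L) = -3 - 9 = -12)
S(147, 24)/f(p(13), 238) = 147/(-12) = 147*(-1/12) = -49/4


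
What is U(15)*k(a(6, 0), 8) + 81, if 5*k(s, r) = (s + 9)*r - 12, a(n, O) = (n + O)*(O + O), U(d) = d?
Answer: 261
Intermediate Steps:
a(n, O) = 2*O*(O + n) (a(n, O) = (O + n)*(2*O) = 2*O*(O + n))
k(s, r) = -12/5 + r*(9 + s)/5 (k(s, r) = ((s + 9)*r - 12)/5 = ((9 + s)*r - 12)/5 = (r*(9 + s) - 12)/5 = (-12 + r*(9 + s))/5 = -12/5 + r*(9 + s)/5)
U(15)*k(a(6, 0), 8) + 81 = 15*(-12/5 + (9/5)*8 + (1/5)*8*(2*0*(0 + 6))) + 81 = 15*(-12/5 + 72/5 + (1/5)*8*(2*0*6)) + 81 = 15*(-12/5 + 72/5 + (1/5)*8*0) + 81 = 15*(-12/5 + 72/5 + 0) + 81 = 15*12 + 81 = 180 + 81 = 261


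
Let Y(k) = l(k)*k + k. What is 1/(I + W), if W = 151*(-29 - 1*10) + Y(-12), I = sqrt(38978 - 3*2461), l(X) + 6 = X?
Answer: -1137/6457526 - sqrt(31595)/32287630 ≈ -0.00018158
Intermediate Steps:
l(X) = -6 + X
Y(k) = k + k*(-6 + k) (Y(k) = (-6 + k)*k + k = k*(-6 + k) + k = k + k*(-6 + k))
I = sqrt(31595) (I = sqrt(38978 - 7383) = sqrt(31595) ≈ 177.75)
W = -5685 (W = 151*(-29 - 1*10) - 12*(-5 - 12) = 151*(-29 - 10) - 12*(-17) = 151*(-39) + 204 = -5889 + 204 = -5685)
1/(I + W) = 1/(sqrt(31595) - 5685) = 1/(-5685 + sqrt(31595))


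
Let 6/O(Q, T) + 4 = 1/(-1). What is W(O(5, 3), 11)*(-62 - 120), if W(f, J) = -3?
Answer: 546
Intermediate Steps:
O(Q, T) = -6/5 (O(Q, T) = 6/(-4 + 1/(-1)) = 6/(-4 - 1) = 6/(-5) = 6*(-⅕) = -6/5)
W(O(5, 3), 11)*(-62 - 120) = -3*(-62 - 120) = -3*(-182) = 546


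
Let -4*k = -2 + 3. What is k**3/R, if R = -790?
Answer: 1/50560 ≈ 1.9778e-5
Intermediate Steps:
k = -1/4 (k = -(-2 + 3)/4 = -1/4*1 = -1/4 ≈ -0.25000)
k**3/R = (-1/4)**3/(-790) = -1/64*(-1/790) = 1/50560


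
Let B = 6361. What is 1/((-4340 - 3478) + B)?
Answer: -1/1457 ≈ -0.00068634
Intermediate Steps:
1/((-4340 - 3478) + B) = 1/((-4340 - 3478) + 6361) = 1/(-7818 + 6361) = 1/(-1457) = -1/1457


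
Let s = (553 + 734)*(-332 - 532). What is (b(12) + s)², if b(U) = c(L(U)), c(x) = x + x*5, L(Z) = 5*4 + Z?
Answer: 1236045874176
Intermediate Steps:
L(Z) = 20 + Z
c(x) = 6*x (c(x) = x + 5*x = 6*x)
b(U) = 120 + 6*U (b(U) = 6*(20 + U) = 120 + 6*U)
s = -1111968 (s = 1287*(-864) = -1111968)
(b(12) + s)² = ((120 + 6*12) - 1111968)² = ((120 + 72) - 1111968)² = (192 - 1111968)² = (-1111776)² = 1236045874176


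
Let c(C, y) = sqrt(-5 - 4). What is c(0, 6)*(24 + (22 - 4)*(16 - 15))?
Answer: 126*I ≈ 126.0*I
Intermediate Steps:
c(C, y) = 3*I (c(C, y) = sqrt(-9) = 3*I)
c(0, 6)*(24 + (22 - 4)*(16 - 15)) = (3*I)*(24 + (22 - 4)*(16 - 15)) = (3*I)*(24 + 18*1) = (3*I)*(24 + 18) = (3*I)*42 = 126*I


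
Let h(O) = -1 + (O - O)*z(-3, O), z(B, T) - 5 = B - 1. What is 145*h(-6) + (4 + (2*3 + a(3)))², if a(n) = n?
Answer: 24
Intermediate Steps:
z(B, T) = 4 + B (z(B, T) = 5 + (B - 1) = 5 + (-1 + B) = 4 + B)
h(O) = -1 (h(O) = -1 + (O - O)*(4 - 3) = -1 + 0*1 = -1 + 0 = -1)
145*h(-6) + (4 + (2*3 + a(3)))² = 145*(-1) + (4 + (2*3 + 3))² = -145 + (4 + (6 + 3))² = -145 + (4 + 9)² = -145 + 13² = -145 + 169 = 24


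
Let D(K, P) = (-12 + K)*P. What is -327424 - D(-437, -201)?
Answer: -417673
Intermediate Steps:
D(K, P) = P*(-12 + K)
-327424 - D(-437, -201) = -327424 - (-201)*(-12 - 437) = -327424 - (-201)*(-449) = -327424 - 1*90249 = -327424 - 90249 = -417673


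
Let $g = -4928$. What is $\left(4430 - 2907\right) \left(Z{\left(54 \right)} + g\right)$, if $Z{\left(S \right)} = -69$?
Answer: $-7610431$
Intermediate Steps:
$\left(4430 - 2907\right) \left(Z{\left(54 \right)} + g\right) = \left(4430 - 2907\right) \left(-69 - 4928\right) = 1523 \left(-4997\right) = -7610431$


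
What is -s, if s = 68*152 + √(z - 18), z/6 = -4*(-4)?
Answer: -10336 - √78 ≈ -10345.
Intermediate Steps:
z = 96 (z = 6*(-4*(-4)) = 6*16 = 96)
s = 10336 + √78 (s = 68*152 + √(96 - 18) = 10336 + √78 ≈ 10345.)
-s = -(10336 + √78) = -10336 - √78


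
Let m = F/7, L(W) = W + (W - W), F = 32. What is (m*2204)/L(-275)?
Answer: -70528/1925 ≈ -36.638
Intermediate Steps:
L(W) = W (L(W) = W + 0 = W)
m = 32/7 ≈ 4.5714
(m*2204)/L(-275) = ((32/7)*2204)/(-275) = (70528/7)*(-1/275) = -70528/1925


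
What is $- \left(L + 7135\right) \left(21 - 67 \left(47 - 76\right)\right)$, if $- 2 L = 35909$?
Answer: $21249498$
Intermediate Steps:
$L = - \frac{35909}{2}$ ($L = \left(- \frac{1}{2}\right) 35909 = - \frac{35909}{2} \approx -17955.0$)
$- \left(L + 7135\right) \left(21 - 67 \left(47 - 76\right)\right) = - \left(- \frac{35909}{2} + 7135\right) \left(21 - 67 \left(47 - 76\right)\right) = - \frac{\left(-21639\right) \left(21 - -1943\right)}{2} = - \frac{\left(-21639\right) \left(21 + 1943\right)}{2} = - \frac{\left(-21639\right) 1964}{2} = \left(-1\right) \left(-21249498\right) = 21249498$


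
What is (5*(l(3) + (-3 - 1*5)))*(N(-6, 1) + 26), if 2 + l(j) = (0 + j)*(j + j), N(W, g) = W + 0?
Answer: 800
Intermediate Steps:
N(W, g) = W
l(j) = -2 + 2*j**2 (l(j) = -2 + (0 + j)*(j + j) = -2 + j*(2*j) = -2 + 2*j**2)
(5*(l(3) + (-3 - 1*5)))*(N(-6, 1) + 26) = (5*((-2 + 2*3**2) + (-3 - 1*5)))*(-6 + 26) = (5*((-2 + 2*9) + (-3 - 5)))*20 = (5*((-2 + 18) - 8))*20 = (5*(16 - 8))*20 = (5*8)*20 = 40*20 = 800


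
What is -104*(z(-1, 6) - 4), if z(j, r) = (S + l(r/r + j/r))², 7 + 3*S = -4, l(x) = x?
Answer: -3770/9 ≈ -418.89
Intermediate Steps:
S = -11/3 (S = -7/3 + (⅓)*(-4) = -7/3 - 4/3 = -11/3 ≈ -3.6667)
z(j, r) = (-8/3 + j/r)² (z(j, r) = (-11/3 + (r/r + j/r))² = (-11/3 + (1 + j/r))² = (-8/3 + j/r)²)
-104*(z(-1, 6) - 4) = -104*((⅑)*(-3*(-1) + 8*6)²/6² - 4) = -104*((⅑)*(1/36)*(3 + 48)² - 4) = -104*((⅑)*(1/36)*51² - 4) = -104*((⅑)*(1/36)*2601 - 4) = -104*(289/36 - 4) = -104*145/36 = -52*145/18 = -3770/9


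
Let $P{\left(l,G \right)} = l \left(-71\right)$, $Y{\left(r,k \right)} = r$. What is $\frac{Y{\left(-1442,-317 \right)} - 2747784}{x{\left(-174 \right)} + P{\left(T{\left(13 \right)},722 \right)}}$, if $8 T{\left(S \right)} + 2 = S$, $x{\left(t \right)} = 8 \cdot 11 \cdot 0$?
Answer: $\frac{21993808}{781} \approx 28161.0$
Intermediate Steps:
$x{\left(t \right)} = 0$ ($x{\left(t \right)} = 88 \cdot 0 = 0$)
$T{\left(S \right)} = - \frac{1}{4} + \frac{S}{8}$
$P{\left(l,G \right)} = - 71 l$
$\frac{Y{\left(-1442,-317 \right)} - 2747784}{x{\left(-174 \right)} + P{\left(T{\left(13 \right)},722 \right)}} = \frac{-1442 - 2747784}{0 - 71 \left(- \frac{1}{4} + \frac{1}{8} \cdot 13\right)} = - \frac{2749226}{0 - 71 \left(- \frac{1}{4} + \frac{13}{8}\right)} = - \frac{2749226}{0 - \frac{781}{8}} = - \frac{2749226}{- \frac{781}{8}} = \left(-2749226\right) \left(- \frac{8}{781}\right) = \frac{21993808}{781}$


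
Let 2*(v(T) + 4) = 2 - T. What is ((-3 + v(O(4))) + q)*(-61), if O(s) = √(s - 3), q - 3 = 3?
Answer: 61/2 ≈ 30.500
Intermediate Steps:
q = 6 (q = 3 + 3 = 6)
O(s) = √(-3 + s)
v(T) = -3 - T/2 (v(T) = -4 + (2 - T)/2 = -4 + (1 - T/2) = -3 - T/2)
((-3 + v(O(4))) + q)*(-61) = ((-3 + (-3 - √(-3 + 4)/2)) + 6)*(-61) = ((-3 + (-3 - √1/2)) + 6)*(-61) = ((-3 + (-3 - ½*1)) + 6)*(-61) = ((-3 + (-3 - ½)) + 6)*(-61) = ((-3 - 7/2) + 6)*(-61) = (-13/2 + 6)*(-61) = -½*(-61) = 61/2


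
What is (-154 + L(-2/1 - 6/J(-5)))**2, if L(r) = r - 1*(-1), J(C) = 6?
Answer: 24336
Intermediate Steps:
L(r) = 1 + r (L(r) = r + 1 = 1 + r)
(-154 + L(-2/1 - 6/J(-5)))**2 = (-154 + (1 + (-2/1 - 6/6)))**2 = (-154 + (1 + (-2*1 - 6*1/6)))**2 = (-154 + (1 + (-2 - 1)))**2 = (-154 + (1 - 3))**2 = (-154 - 2)**2 = (-156)**2 = 24336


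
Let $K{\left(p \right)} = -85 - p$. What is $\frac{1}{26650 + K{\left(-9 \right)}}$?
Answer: $\frac{1}{26574} \approx 3.7631 \cdot 10^{-5}$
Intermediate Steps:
$\frac{1}{26650 + K{\left(-9 \right)}} = \frac{1}{26650 - 76} = \frac{1}{26574}$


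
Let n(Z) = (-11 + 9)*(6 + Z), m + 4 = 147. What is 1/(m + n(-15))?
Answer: 1/161 ≈ 0.0062112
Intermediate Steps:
m = 143 (m = -4 + 147 = 143)
n(Z) = -12 - 2*Z (n(Z) = -2*(6 + Z) = -12 - 2*Z)
1/(m + n(-15)) = 1/(143 + (-12 - 2*(-15))) = 1/(143 + (-12 + 30)) = 1/(143 + 18) = 1/161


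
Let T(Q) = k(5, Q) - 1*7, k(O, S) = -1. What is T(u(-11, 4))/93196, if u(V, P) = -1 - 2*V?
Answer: -2/23299 ≈ -8.5841e-5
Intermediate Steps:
T(Q) = -8 (T(Q) = -1 - 1*7 = -1 - 7 = -8)
T(u(-11, 4))/93196 = -8/93196 = -8*1/93196 = -2/23299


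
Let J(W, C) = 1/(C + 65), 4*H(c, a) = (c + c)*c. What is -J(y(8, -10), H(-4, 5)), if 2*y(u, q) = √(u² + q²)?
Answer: -1/73 ≈ -0.013699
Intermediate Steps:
H(c, a) = c²/2 (H(c, a) = ((c + c)*c)/4 = ((2*c)*c)/4 = (2*c²)/4 = c²/2)
y(u, q) = √(q² + u²)/2 (y(u, q) = √(u² + q²)/2 = √(q² + u²)/2)
J(W, C) = 1/(65 + C)
-J(y(8, -10), H(-4, 5)) = -1/(65 + (½)*(-4)²) = -1/(65 + (½)*16) = -1/(65 + 8) = -1/73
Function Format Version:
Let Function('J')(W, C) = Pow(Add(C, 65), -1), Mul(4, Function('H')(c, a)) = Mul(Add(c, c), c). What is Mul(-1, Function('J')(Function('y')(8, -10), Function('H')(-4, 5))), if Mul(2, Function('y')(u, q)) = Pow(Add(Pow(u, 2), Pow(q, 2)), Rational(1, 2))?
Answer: Rational(-1, 73) ≈ -0.013699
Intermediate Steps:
Function('H')(c, a) = Mul(Rational(1, 2), Pow(c, 2)) (Function('H')(c, a) = Mul(Rational(1, 4), Mul(Add(c, c), c)) = Mul(Rational(1, 4), Mul(Mul(2, c), c)) = Mul(Rational(1, 4), Mul(2, Pow(c, 2))) = Mul(Rational(1, 2), Pow(c, 2)))
Function('y')(u, q) = Mul(Rational(1, 2), Pow(Add(Pow(q, 2), Pow(u, 2)), Rational(1, 2))) (Function('y')(u, q) = Mul(Rational(1, 2), Pow(Add(Pow(u, 2), Pow(q, 2)), Rational(1, 2))) = Mul(Rational(1, 2), Pow(Add(Pow(q, 2), Pow(u, 2)), Rational(1, 2))))
Function('J')(W, C) = Pow(Add(65, C), -1)
Mul(-1, Function('J')(Function('y')(8, -10), Function('H')(-4, 5))) = Mul(-1, Pow(Add(65, Mul(Rational(1, 2), Pow(-4, 2))), -1)) = Mul(-1, Pow(Add(65, Mul(Rational(1, 2), 16)), -1)) = Mul(-1, Pow(Add(65, 8), -1)) = Mul(-1, Pow(73, -1)) = Mul(-1, Rational(1, 73)) = Rational(-1, 73)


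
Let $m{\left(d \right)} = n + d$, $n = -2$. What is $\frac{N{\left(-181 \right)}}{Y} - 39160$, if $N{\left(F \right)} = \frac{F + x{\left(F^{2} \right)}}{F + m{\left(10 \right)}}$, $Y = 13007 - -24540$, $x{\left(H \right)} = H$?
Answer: $- \frac{254368942540}{6495631} \approx -39160.0$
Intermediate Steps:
$m{\left(d \right)} = -2 + d$
$Y = 37547$ ($Y = 13007 + 24540 = 37547$)
$N{\left(F \right)} = \frac{F + F^{2}}{8 + F}$ ($N{\left(F \right)} = \frac{F + F^{2}}{F + \left(-2 + 10\right)} = \frac{F + F^{2}}{F + 8} = \frac{F + F^{2}}{8 + F}$)
$\frac{N{\left(-181 \right)}}{Y} - 39160 = \frac{\left(-181\right) \frac{1}{8 - 181} \left(1 - 181\right)}{37547} - 39160 = \left(-181\right) \frac{1}{-173} \left(-180\right) \frac{1}{37547} - 39160 = \left(-181\right) \left(- \frac{1}{173}\right) \left(-180\right) \frac{1}{37547} - 39160 = \left(- \frac{32580}{173}\right) \frac{1}{37547} - 39160 = - \frac{32580}{6495631} - 39160 = - \frac{254368942540}{6495631}$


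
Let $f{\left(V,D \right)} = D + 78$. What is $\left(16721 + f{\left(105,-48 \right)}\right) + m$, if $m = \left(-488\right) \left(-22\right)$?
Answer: $27487$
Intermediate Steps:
$f{\left(V,D \right)} = 78 + D$
$m = 10736$
$\left(16721 + f{\left(105,-48 \right)}\right) + m = \left(16721 + \left(78 - 48\right)\right) + 10736 = \left(16721 + 30\right) + 10736 = 16751 + 10736 = 27487$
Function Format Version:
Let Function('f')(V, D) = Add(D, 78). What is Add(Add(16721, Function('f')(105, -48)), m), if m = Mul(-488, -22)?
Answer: 27487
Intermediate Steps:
Function('f')(V, D) = Add(78, D)
m = 10736
Add(Add(16721, Function('f')(105, -48)), m) = Add(Add(16721, Add(78, -48)), 10736) = Add(Add(16721, 30), 10736) = Add(16751, 10736) = 27487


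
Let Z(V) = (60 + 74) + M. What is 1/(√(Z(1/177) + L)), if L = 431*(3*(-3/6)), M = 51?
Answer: -I*√1846/923 ≈ -0.046549*I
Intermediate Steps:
Z(V) = 185 (Z(V) = (60 + 74) + 51 = 134 + 51 = 185)
L = -1293/2 (L = 431*(3*(-3*⅙)) = 431*(3*(-½)) = 431*(-3/2) = -1293/2 ≈ -646.50)
1/(√(Z(1/177) + L)) = 1/(√(185 - 1293/2)) = 1/(√(-923/2)) = 1/(I*√1846/2) = -I*√1846/923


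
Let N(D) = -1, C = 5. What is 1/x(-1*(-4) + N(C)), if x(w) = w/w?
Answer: 1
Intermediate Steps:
x(w) = 1
1/x(-1*(-4) + N(C)) = 1/1 = 1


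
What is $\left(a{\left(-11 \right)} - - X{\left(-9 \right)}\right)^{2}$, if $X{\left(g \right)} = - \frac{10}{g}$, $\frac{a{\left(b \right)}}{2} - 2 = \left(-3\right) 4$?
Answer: $\frac{28900}{81} \approx 356.79$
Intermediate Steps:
$a{\left(b \right)} = -20$ ($a{\left(b \right)} = 4 + 2 \left(\left(-3\right) 4\right) = 4 + 2 \left(-12\right) = 4 - 24 = -20$)
$\left(a{\left(-11 \right)} - - X{\left(-9 \right)}\right)^{2} = \left(-20 - - \frac{-10}{-9}\right)^{2} = \left(-20 - - \frac{\left(-10\right) \left(-1\right)}{9}\right)^{2} = \left(-20 - \left(-1\right) \frac{10}{9}\right)^{2} = \left(-20 - - \frac{10}{9}\right)^{2} = \left(-20 + \frac{10}{9}\right)^{2} = \left(- \frac{170}{9}\right)^{2} = \frac{28900}{81}$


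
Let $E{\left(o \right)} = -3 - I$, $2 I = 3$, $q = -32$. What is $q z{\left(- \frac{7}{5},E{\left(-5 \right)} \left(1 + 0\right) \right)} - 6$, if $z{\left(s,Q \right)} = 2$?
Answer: $-70$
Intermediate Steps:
$I = \frac{3}{2}$ ($I = \frac{1}{2} \cdot 3 = \frac{3}{2} \approx 1.5$)
$E{\left(o \right)} = - \frac{9}{2}$ ($E{\left(o \right)} = -3 - \frac{3}{2} = - \frac{9}{2}$)
$q z{\left(- \frac{7}{5},E{\left(-5 \right)} \left(1 + 0\right) \right)} - 6 = \left(-32\right) 2 - 6 = -64 - 6 = -70$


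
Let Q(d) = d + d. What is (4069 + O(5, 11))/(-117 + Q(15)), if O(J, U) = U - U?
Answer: -4069/87 ≈ -46.770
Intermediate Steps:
O(J, U) = 0
Q(d) = 2*d
(4069 + O(5, 11))/(-117 + Q(15)) = (4069 + 0)/(-117 + 2*15) = 4069/(-117 + 30) = 4069/(-87) = 4069*(-1/87) = -4069/87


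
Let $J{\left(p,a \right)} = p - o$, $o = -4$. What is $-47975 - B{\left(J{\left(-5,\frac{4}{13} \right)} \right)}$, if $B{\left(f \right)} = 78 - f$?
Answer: $-48054$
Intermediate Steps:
$J{\left(p,a \right)} = 4 + p$ ($J{\left(p,a \right)} = p - -4 = p + 4 = 4 + p$)
$-47975 - B{\left(J{\left(-5,\frac{4}{13} \right)} \right)} = -47975 - \left(78 - \left(4 - 5\right)\right) = -47975 - \left(78 - -1\right) = -47975 - \left(78 + 1\right) = -47975 - 79 = -48054$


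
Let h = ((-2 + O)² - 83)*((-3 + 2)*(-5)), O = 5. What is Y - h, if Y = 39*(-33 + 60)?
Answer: 1423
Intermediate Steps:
Y = 1053 (Y = 39*27 = 1053)
h = -370 (h = ((-2 + 5)² - 83)*((-3 + 2)*(-5)) = (3² - 83)*(-1*(-5)) = (9 - 83)*5 = -74*5 = -370)
Y - h = 1053 - 1*(-370) = 1053 + 370 = 1423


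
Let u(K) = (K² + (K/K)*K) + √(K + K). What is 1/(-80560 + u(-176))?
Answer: -1555/77376811 - I*√22/619014488 ≈ -2.0096e-5 - 7.5772e-9*I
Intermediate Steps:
u(K) = K + K² + √2*√K (u(K) = (K² + 1*K) + √(2*K) = (K² + K) + √2*√K = (K + K²) + √2*√K = K + K² + √2*√K)
1/(-80560 + u(-176)) = 1/(-80560 + (-176 + (-176)² + √2*√(-176))) = 1/(-80560 + (-176 + 30976 + √2*(4*I*√11))) = 1/(-80560 + (-176 + 30976 + 4*I*√22)) = 1/(-80560 + (30800 + 4*I*√22)) = 1/(-49760 + 4*I*√22)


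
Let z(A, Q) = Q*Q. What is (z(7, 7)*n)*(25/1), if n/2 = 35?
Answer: 85750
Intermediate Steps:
n = 70 (n = 2*35 = 70)
z(A, Q) = Q²
(z(7, 7)*n)*(25/1) = (7²*70)*(25/1) = (49*70)*(25*1) = 3430*25 = 85750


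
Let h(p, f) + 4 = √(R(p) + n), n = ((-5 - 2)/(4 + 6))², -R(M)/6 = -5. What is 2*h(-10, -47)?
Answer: -8 + √3049/5 ≈ 3.0435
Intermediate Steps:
R(M) = 30 (R(M) = -6*(-5) = 30)
n = 49/100 (n = (-7/10)² = 49/100 ≈ 0.49000)
h(p, f) = -4 + √3049/10 (h(p, f) = -4 + √(30 + 49/100) = -4 + √(3049/100) = -4 + √3049/10)
2*h(-10, -47) = 2*(-4 + √3049/10) = -8 + √3049/5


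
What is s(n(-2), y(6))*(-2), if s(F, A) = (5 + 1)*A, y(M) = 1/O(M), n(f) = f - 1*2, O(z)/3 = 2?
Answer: -2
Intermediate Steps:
O(z) = 6 (O(z) = 3*2 = 6)
n(f) = -2 + f (n(f) = f - 2 = -2 + f)
y(M) = ⅙ (y(M) = 1/6 = ⅙)
s(F, A) = 6*A
s(n(-2), y(6))*(-2) = (6*(⅙))*(-2) = 1*(-2) = -2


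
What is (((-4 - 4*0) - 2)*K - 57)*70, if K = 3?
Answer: -5250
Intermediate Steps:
(((-4 - 4*0) - 2)*K - 57)*70 = (((-4 - 4*0) - 2)*3 - 57)*70 = (((-4 + 0) - 2)*3 - 57)*70 = ((-4 - 2)*3 - 57)*70 = (-6*3 - 57)*70 = (-18 - 57)*70 = -75*70 = -5250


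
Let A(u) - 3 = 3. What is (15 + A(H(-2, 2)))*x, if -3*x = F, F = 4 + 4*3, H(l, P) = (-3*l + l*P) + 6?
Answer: -112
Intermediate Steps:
H(l, P) = 6 - 3*l + P*l (H(l, P) = (-3*l + P*l) + 6 = 6 - 3*l + P*l)
F = 16 (F = 4 + 12 = 16)
x = -16/3 (x = -⅓*16 = -16/3 ≈ -5.3333)
A(u) = 6 (A(u) = 3 + 3 = 6)
(15 + A(H(-2, 2)))*x = (15 + 6)*(-16/3) = 21*(-16/3) = -112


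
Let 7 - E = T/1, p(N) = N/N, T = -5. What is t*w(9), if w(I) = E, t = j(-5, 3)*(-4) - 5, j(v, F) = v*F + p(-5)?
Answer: 612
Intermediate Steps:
p(N) = 1
E = 12 (E = 7 - (-5)/1 = 7 - (-5) = 7 - 1*(-5) = 7 + 5 = 12)
j(v, F) = 1 + F*v (j(v, F) = v*F + 1 = F*v + 1 = 1 + F*v)
t = 51 (t = (1 + 3*(-5))*(-4) - 5 = (1 - 15)*(-4) - 5 = -14*(-4) - 5 = 56 - 5 = 51)
w(I) = 12
t*w(9) = 51*12 = 612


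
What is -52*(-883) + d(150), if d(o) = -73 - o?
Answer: 45693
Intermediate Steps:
-52*(-883) + d(150) = -52*(-883) + (-73 - 1*150) = 45916 + (-73 - 150) = 45916 - 223 = 45693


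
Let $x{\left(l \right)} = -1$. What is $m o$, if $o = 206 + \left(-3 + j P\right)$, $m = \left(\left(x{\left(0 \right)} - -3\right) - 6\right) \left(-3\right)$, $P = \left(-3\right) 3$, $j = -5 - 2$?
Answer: $3192$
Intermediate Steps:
$j = -7$ ($j = -5 - 2 = -7$)
$P = -9$
$m = 12$ ($m = \left(\left(-1 - -3\right) - 6\right) \left(-3\right) = \left(\left(-1 + 3\right) - 6\right) \left(-3\right) = \left(2 - 6\right) \left(-3\right) = \left(-4\right) \left(-3\right) = 12$)
$o = 266$ ($o = 206 - -60 = 206 + \left(-3 + 63\right) = 206 + 60 = 266$)
$m o = 12 \cdot 266 = 3192$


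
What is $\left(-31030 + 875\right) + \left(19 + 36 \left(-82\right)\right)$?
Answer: $-33088$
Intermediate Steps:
$\left(-31030 + 875\right) + \left(19 + 36 \left(-82\right)\right) = -30155 + \left(19 - 2952\right) = -30155 - 2933 = -33088$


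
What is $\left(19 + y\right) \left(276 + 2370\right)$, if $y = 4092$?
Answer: $10877706$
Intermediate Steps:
$\left(19 + y\right) \left(276 + 2370\right) = \left(19 + 4092\right) \left(276 + 2370\right) = 4111 \cdot 2646 = 10877706$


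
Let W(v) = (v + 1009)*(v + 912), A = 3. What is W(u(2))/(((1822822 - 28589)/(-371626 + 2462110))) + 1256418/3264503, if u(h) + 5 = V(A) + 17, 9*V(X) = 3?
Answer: 6442585532959172210/5857279011199 ≈ 1.0999e+6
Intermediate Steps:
V(X) = ⅓ (V(X) = (⅑)*3 = ⅓)
u(h) = 37/3 (u(h) = -5 + (⅓ + 17) = -5 + 52/3 = 37/3)
W(v) = (912 + v)*(1009 + v) (W(v) = (1009 + v)*(912 + v) = (912 + v)*(1009 + v))
W(u(2))/(((1822822 - 28589)/(-371626 + 2462110))) + 1256418/3264503 = (920208 + (37/3)² + 1921*(37/3))/(((1822822 - 28589)/(-371626 + 2462110))) + 1256418/3264503 = (920208 + 1369/9 + 71077/3)/((1794233/2090484)) + 1256418*(1/3264503) = 8496472/(9*((1794233*(1/2090484)))) + 1256418/3264503 = 8496472/(9*(1794233/2090484)) + 1256418/3264503 = (8496472/9)*(2090484/1794233) + 1256418/3264503 = 1973526530272/1794233 + 1256418/3264503 = 6442585532959172210/5857279011199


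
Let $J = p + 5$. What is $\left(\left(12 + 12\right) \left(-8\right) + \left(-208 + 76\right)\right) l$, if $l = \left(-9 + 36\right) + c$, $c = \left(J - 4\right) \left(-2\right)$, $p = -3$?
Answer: $-10044$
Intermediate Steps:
$J = 2$ ($J = -3 + 5 = 2$)
$c = 4$ ($c = \left(2 - 4\right) \left(-2\right) = \left(-2\right) \left(-2\right) = 4$)
$l = 31$ ($l = \left(-9 + 36\right) + 4 = 27 + 4 = 31$)
$\left(\left(12 + 12\right) \left(-8\right) + \left(-208 + 76\right)\right) l = \left(\left(12 + 12\right) \left(-8\right) + \left(-208 + 76\right)\right) 31 = \left(24 \left(-8\right) - 132\right) 31 = \left(-192 - 132\right) 31 = \left(-324\right) 31 = -10044$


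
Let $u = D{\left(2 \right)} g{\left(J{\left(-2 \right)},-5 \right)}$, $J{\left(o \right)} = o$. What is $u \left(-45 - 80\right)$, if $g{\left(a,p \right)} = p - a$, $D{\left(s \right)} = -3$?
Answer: $-1125$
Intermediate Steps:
$u = 9$ ($u = - 3 \left(-5 - -2\right) = - 3 \left(-5 + 2\right) = \left(-3\right) \left(-3\right) = 9$)
$u \left(-45 - 80\right) = 9 \left(-45 - 80\right) = 9 \left(-125\right) = -1125$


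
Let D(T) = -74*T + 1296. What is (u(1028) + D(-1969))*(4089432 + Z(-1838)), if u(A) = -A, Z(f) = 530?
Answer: 597028112988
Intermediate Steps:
D(T) = 1296 - 74*T
(u(1028) + D(-1969))*(4089432 + Z(-1838)) = (-1*1028 + (1296 - 74*(-1969)))*(4089432 + 530) = (-1028 + (1296 + 145706))*4089962 = (-1028 + 147002)*4089962 = 145974*4089962 = 597028112988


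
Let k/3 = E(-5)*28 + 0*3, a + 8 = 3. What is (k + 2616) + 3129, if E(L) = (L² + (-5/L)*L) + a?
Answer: 7005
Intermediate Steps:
a = -5 (a = -8 + 3 = -5)
E(L) = -10 + L² (E(L) = (L² + (-5/L)*L) - 5 = (L² - 5) - 5 = (-5 + L²) - 5 = -10 + L²)
k = 1260 (k = 3*((-10 + (-5)²)*28 + 0*3) = 3*((-10 + 25)*28 + 0) = 3*(15*28 + 0) = 3*(420 + 0) = 3*420 = 1260)
(k + 2616) + 3129 = (1260 + 2616) + 3129 = 3876 + 3129 = 7005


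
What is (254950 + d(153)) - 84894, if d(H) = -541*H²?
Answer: -12494213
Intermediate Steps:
(254950 + d(153)) - 84894 = (254950 - 541*153²) - 84894 = (254950 - 541*23409) - 84894 = (254950 - 12664269) - 84894 = -12409319 - 84894 = -12494213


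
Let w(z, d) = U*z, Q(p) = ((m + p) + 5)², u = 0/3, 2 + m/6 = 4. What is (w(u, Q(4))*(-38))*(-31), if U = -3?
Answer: 0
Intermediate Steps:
m = 12 (m = -12 + 6*4 = -12 + 24 = 12)
u = 0 (u = 0*(⅓) = 0)
Q(p) = (17 + p)² (Q(p) = ((12 + p) + 5)² = (17 + p)²)
w(z, d) = -3*z
(w(u, Q(4))*(-38))*(-31) = (-3*0*(-38))*(-31) = (0*(-38))*(-31) = 0*(-31) = 0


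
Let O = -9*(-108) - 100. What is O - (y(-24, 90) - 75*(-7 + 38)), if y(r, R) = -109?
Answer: 3306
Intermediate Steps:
O = 872 (O = 972 - 100 = 872)
O - (y(-24, 90) - 75*(-7 + 38)) = 872 - (-109 - 75*(-7 + 38)) = 872 - (-109 - 75*31) = 872 - (-109 - 1*2325) = 872 - (-109 - 2325) = 872 - 1*(-2434) = 872 + 2434 = 3306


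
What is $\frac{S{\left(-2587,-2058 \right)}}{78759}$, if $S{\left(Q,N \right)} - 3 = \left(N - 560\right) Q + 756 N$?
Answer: $\frac{5216921}{78759} \approx 66.239$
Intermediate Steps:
$S{\left(Q,N \right)} = 3 + 756 N + Q \left(-560 + N\right)$ ($S{\left(Q,N \right)} = 3 + \left(\left(N - 560\right) Q + 756 N\right) = 3 + \left(\left(-560 + N\right) Q + 756 N\right) = 3 + \left(Q \left(-560 + N\right) + 756 N\right) = 3 + \left(756 N + Q \left(-560 + N\right)\right) = 3 + 756 N + Q \left(-560 + N\right)$)
$\frac{S{\left(-2587,-2058 \right)}}{78759} = \frac{3 - -1448720 + 756 \left(-2058\right) - -5324046}{78759} = \left(3 + 1448720 - 1555848 + 5324046\right) \frac{1}{78759} = 5216921 \cdot \frac{1}{78759} = \frac{5216921}{78759}$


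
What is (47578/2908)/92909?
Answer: 23789/135089686 ≈ 0.00017610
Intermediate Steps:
(47578/2908)/92909 = (47578*(1/2908))*(1/92909) = (23789/1454)*(1/92909) = 23789/135089686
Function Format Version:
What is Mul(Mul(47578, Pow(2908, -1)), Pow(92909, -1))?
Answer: Rational(23789, 135089686) ≈ 0.00017610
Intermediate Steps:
Mul(Mul(47578, Pow(2908, -1)), Pow(92909, -1)) = Mul(Mul(47578, Rational(1, 2908)), Rational(1, 92909)) = Mul(Rational(23789, 1454), Rational(1, 92909)) = Rational(23789, 135089686)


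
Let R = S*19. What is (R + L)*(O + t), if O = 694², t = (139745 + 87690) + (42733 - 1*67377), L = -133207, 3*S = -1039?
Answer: -287022675574/3 ≈ -9.5674e+10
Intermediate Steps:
S = -1039/3 (S = (⅓)*(-1039) = -1039/3 ≈ -346.33)
R = -19741/3 (R = -1039/3*19 = -19741/3 ≈ -6580.3)
t = 202791 (t = 227435 + (42733 - 67377) = 227435 - 24644 = 202791)
O = 481636
(R + L)*(O + t) = (-19741/3 - 133207)*(481636 + 202791) = -419362/3*684427 = -287022675574/3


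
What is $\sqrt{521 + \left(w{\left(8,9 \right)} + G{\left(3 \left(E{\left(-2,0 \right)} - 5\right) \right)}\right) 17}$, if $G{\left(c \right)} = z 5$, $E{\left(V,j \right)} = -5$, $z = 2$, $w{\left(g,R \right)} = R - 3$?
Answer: $\sqrt{793} \approx 28.16$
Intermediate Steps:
$w{\left(g,R \right)} = -3 + R$
$G{\left(c \right)} = 10$ ($G{\left(c \right)} = 2 \cdot 5 = 10$)
$\sqrt{521 + \left(w{\left(8,9 \right)} + G{\left(3 \left(E{\left(-2,0 \right)} - 5\right) \right)}\right) 17} = \sqrt{521 + \left(\left(-3 + 9\right) + 10\right) 17} = \sqrt{521 + \left(6 + 10\right) 17} = \sqrt{521 + 16 \cdot 17} = \sqrt{521 + 272} = \sqrt{793}$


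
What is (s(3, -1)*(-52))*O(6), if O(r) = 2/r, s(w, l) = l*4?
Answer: 208/3 ≈ 69.333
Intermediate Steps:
s(w, l) = 4*l
(s(3, -1)*(-52))*O(6) = ((4*(-1))*(-52))*(2/6) = (-4*(-52))*(2*(⅙)) = 208*(⅓) = 208/3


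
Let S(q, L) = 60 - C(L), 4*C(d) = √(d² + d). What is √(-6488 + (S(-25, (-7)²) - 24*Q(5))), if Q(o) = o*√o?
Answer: √(-25712 - 480*√5 - 35*√2)/2 ≈ 81.907*I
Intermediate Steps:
Q(o) = o^(3/2)
C(d) = √(d + d²)/4 (C(d) = √(d² + d)/4 = √(d + d²)/4)
S(q, L) = 60 - √(L*(1 + L))/4
√(-6488 + (S(-25, (-7)²) - 24*Q(5))) = √(-6488 + ((60 - 7*√(1 + (-7)²)/4) - 24*5^(3/2))) = √(-6488 + ((60 - 7*√(1 + 49)/4) - 24*5*√5)) = √(-6488 + ((60 - 35*√2/4) - 120*√5)) = √(-6488 + (60 - 120*√5 - 35*√2/4)) = √(-6428 - 120*√5 - 35*√2/4)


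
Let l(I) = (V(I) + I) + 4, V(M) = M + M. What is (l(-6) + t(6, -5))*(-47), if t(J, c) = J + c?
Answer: 611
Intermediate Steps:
V(M) = 2*M
l(I) = 4 + 3*I (l(I) = (2*I + I) + 4 = 3*I + 4 = 4 + 3*I)
(l(-6) + t(6, -5))*(-47) = ((4 + 3*(-6)) + (6 - 5))*(-47) = ((4 - 18) + 1)*(-47) = (-14 + 1)*(-47) = -13*(-47) = 611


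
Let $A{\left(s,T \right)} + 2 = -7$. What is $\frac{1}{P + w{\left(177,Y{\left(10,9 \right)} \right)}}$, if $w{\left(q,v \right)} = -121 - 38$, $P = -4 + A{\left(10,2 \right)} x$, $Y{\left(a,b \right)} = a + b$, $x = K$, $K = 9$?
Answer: $- \frac{1}{244} \approx -0.0040984$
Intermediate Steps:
$x = 9$
$A{\left(s,T \right)} = -9$ ($A{\left(s,T \right)} = -2 - 7 = -9$)
$P = -85$ ($P = -4 - 81 = -85$)
$w{\left(q,v \right)} = -159$ ($w{\left(q,v \right)} = -121 - 38 = -159$)
$\frac{1}{P + w{\left(177,Y{\left(10,9 \right)} \right)}} = \frac{1}{-85 - 159} = \frac{1}{-244} = - \frac{1}{244}$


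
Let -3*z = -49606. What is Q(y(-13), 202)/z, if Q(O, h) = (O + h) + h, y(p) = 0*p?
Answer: 606/24803 ≈ 0.024433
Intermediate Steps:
y(p) = 0
Q(O, h) = O + 2*h
z = 49606/3 (z = -1/3*(-49606) = 49606/3 ≈ 16535.)
Q(y(-13), 202)/z = (0 + 2*202)/(49606/3) = (0 + 404)*(3/49606) = 404*(3/49606) = 606/24803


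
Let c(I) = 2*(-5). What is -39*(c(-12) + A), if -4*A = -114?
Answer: -1443/2 ≈ -721.50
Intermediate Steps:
A = 57/2 (A = -¼*(-114) = 57/2 ≈ 28.500)
c(I) = -10
-39*(c(-12) + A) = -39*(-10 + 57/2) = -39*37/2 = -1443/2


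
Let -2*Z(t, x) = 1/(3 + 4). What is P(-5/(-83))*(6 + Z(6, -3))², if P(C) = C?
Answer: 415/196 ≈ 2.1173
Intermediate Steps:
Z(t, x) = -1/14 (Z(t, x) = -1/(2*(3 + 4)) = -½/7 = -½*⅐ = -1/14)
P(-5/(-83))*(6 + Z(6, -3))² = (-5/(-83))*(6 - 1/14)² = (-5*(-1/83))*(83/14)² = (5/83)*(6889/196) = 415/196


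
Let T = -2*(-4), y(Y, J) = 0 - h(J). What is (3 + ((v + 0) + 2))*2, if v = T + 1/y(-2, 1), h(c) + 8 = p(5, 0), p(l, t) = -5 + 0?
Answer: 340/13 ≈ 26.154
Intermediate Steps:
p(l, t) = -5
h(c) = -13 (h(c) = -8 - 5 = -13)
y(Y, J) = 13 (y(Y, J) = 0 - 1*(-13) = 0 + 13 = 13)
T = 8
v = 105/13 (v = 8 + 1/13 = 105/13 ≈ 8.0769)
(3 + ((v + 0) + 2))*2 = (3 + ((105/13 + 0) + 2))*2 = (3 + (105/13 + 2))*2 = (3 + 131/13)*2 = (170/13)*2 = 340/13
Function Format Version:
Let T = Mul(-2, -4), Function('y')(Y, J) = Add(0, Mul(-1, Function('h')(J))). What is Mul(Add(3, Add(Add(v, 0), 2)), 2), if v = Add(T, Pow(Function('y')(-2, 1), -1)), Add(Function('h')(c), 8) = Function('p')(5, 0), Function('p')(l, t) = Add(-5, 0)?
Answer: Rational(340, 13) ≈ 26.154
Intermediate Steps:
Function('p')(l, t) = -5
Function('h')(c) = -13 (Function('h')(c) = Add(-8, -5) = -13)
Function('y')(Y, J) = 13 (Function('y')(Y, J) = Add(0, Mul(-1, -13)) = Add(0, 13) = 13)
T = 8
v = Rational(105, 13) (v = Add(8, Pow(13, -1)) = Add(8, Rational(1, 13)) = Rational(105, 13) ≈ 8.0769)
Mul(Add(3, Add(Add(v, 0), 2)), 2) = Mul(Add(3, Add(Add(Rational(105, 13), 0), 2)), 2) = Mul(Add(3, Add(Rational(105, 13), 2)), 2) = Mul(Add(3, Rational(131, 13)), 2) = Mul(Rational(170, 13), 2) = Rational(340, 13)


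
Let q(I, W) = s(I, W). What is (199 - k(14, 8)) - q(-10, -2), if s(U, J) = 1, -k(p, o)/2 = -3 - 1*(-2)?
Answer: 196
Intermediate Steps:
k(p, o) = 2 (k(p, o) = -2*(-3 - 1*(-2)) = -2*(-3 + 2) = -2*(-1) = 2)
q(I, W) = 1
(199 - k(14, 8)) - q(-10, -2) = (199 - 1*2) - 1*1 = (199 - 2) - 1 = 197 - 1 = 196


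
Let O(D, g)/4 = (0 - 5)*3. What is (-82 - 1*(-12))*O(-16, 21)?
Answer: 4200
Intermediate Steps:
O(D, g) = -60 (O(D, g) = 4*((0 - 5)*3) = 4*(-5*3) = 4*(-15) = -60)
(-82 - 1*(-12))*O(-16, 21) = (-82 - 1*(-12))*(-60) = (-82 + 12)*(-60) = -70*(-60) = 4200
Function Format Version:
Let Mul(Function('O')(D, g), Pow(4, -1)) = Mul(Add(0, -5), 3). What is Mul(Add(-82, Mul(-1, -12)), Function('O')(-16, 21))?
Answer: 4200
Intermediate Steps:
Function('O')(D, g) = -60 (Function('O')(D, g) = Mul(4, Mul(Add(0, -5), 3)) = Mul(4, Mul(-5, 3)) = Mul(4, -15) = -60)
Mul(Add(-82, Mul(-1, -12)), Function('O')(-16, 21)) = Mul(Add(-82, Mul(-1, -12)), -60) = Mul(Add(-82, 12), -60) = Mul(-70, -60) = 4200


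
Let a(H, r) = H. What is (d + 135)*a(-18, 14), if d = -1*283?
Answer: 2664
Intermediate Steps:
d = -283
(d + 135)*a(-18, 14) = (-283 + 135)*(-18) = -148*(-18) = 2664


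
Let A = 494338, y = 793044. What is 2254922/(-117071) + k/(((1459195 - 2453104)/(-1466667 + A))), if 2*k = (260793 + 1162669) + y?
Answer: 126151891611176729/116357920539 ≈ 1.0842e+6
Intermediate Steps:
k = 1108253 (k = ((260793 + 1162669) + 793044)/2 = (1423462 + 793044)/2 = (½)*2216506 = 1108253)
2254922/(-117071) + k/(((1459195 - 2453104)/(-1466667 + A))) = 2254922/(-117071) + 1108253/(((1459195 - 2453104)/(-1466667 + 494338))) = 2254922*(-1/117071) + 1108253/((-993909/(-972329))) = -2254922/117071 + 1108253/((-993909*(-1/972329))) = -2254922/117071 + 1108253/(993909/972329) = -2254922/117071 + 1108253*(972329/993909) = -2254922/117071 + 1077586531237/993909 = 126151891611176729/116357920539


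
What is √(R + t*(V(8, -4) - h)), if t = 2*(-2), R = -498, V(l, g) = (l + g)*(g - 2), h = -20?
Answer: I*√482 ≈ 21.954*I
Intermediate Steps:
V(l, g) = (-2 + g)*(g + l) (V(l, g) = (g + l)*(-2 + g) = (-2 + g)*(g + l))
t = -4
√(R + t*(V(8, -4) - h)) = √(-498 - 4*(((-4)² - 2*(-4) - 2*8 - 4*8) - 1*(-20))) = √(-498 - 4*((16 + 8 - 16 - 32) + 20)) = √(-498 - 4*(-24 + 20)) = √(-498 - 4*(-4)) = √(-498 + 16) = √(-482) = I*√482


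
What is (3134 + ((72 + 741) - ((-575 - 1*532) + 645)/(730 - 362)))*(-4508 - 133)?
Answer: -3371589039/184 ≈ -1.8324e+7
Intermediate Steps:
(3134 + ((72 + 741) - ((-575 - 1*532) + 645)/(730 - 362)))*(-4508 - 133) = (3134 + (813 - ((-575 - 532) + 645)/368))*(-4641) = (3134 + (813 - (-1107 + 645)/368))*(-4641) = (3134 + (813 - (-462)/368))*(-4641) = (3134 + (813 - 1*(-231/184)))*(-4641) = (3134 + (813 + 231/184))*(-4641) = (3134 + 149823/184)*(-4641) = (726479/184)*(-4641) = -3371589039/184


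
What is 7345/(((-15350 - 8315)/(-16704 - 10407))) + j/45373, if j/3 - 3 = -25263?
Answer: 1806669108267/214750409 ≈ 8412.9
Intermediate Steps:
j = -75780 (j = 9 + 3*(-25263) = 9 - 75789 = -75780)
7345/(((-15350 - 8315)/(-16704 - 10407))) + j/45373 = 7345/(((-15350 - 8315)/(-16704 - 10407))) - 75780/45373 = 7345/((-23665/(-27111))) - 75780*1/45373 = 7345/((-23665*(-1/27111))) - 75780/45373 = 7345/(23665/27111) - 75780/45373 = 7345*(27111/23665) - 75780/45373 = 39826059/4733 - 75780/45373 = 1806669108267/214750409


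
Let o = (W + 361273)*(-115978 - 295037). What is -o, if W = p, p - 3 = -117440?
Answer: 100220253540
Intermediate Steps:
p = -117437 (p = 3 - 117440 = -117437)
W = -117437
o = -100220253540 (o = (-117437 + 361273)*(-115978 - 295037) = 243836*(-411015) = -100220253540)
-o = -1*(-100220253540) = 100220253540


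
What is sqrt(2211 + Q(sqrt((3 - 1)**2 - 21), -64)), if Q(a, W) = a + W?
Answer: sqrt(2147 + I*sqrt(17)) ≈ 46.336 + 0.0445*I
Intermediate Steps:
Q(a, W) = W + a
sqrt(2211 + Q(sqrt((3 - 1)**2 - 21), -64)) = sqrt(2211 + (-64 + sqrt((3 - 1)**2 - 21))) = sqrt(2211 + (-64 + sqrt(2**2 - 21))) = sqrt(2211 + (-64 + sqrt(4 - 21))) = sqrt(2211 + (-64 + sqrt(-17))) = sqrt(2211 + (-64 + I*sqrt(17))) = sqrt(2147 + I*sqrt(17))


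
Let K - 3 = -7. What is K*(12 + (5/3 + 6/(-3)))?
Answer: -140/3 ≈ -46.667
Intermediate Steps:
K = -4 (K = 3 - 7 = -4)
K*(12 + (5/3 + 6/(-3))) = -4*(12 + (5/3 + 6/(-3))) = -4*(12 + (5*(⅓) + 6*(-⅓))) = -4*(12 + (5/3 - 2)) = -4*(12 - ⅓) = -4*35/3 = -140/3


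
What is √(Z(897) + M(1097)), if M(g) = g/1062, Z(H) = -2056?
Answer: 5*I*√10300810/354 ≈ 45.332*I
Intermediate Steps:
M(g) = g/1062 (M(g) = g*(1/1062) = g/1062)
√(Z(897) + M(1097)) = √(-2056 + (1/1062)*1097) = √(-2056 + 1097/1062) = √(-2182375/1062) = 5*I*√10300810/354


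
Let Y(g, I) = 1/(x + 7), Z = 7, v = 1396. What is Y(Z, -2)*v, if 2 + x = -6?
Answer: -1396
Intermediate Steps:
x = -8 (x = -2 - 6 = -8)
Y(g, I) = -1 (Y(g, I) = 1/(-8 + 7) = 1/(-1) = -1)
Y(Z, -2)*v = -1*1396 = -1396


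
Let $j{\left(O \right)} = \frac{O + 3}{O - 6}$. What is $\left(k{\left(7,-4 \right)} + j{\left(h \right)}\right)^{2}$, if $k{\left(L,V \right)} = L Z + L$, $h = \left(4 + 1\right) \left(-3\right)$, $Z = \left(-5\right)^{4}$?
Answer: $\frac{941139684}{49} \approx 1.9207 \cdot 10^{7}$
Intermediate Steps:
$Z = 625$
$h = -15$ ($h = 5 \left(-3\right) = -15$)
$j{\left(O \right)} = \frac{3 + O}{-6 + O}$
$k{\left(L,V \right)} = 626 L$ ($k{\left(L,V \right)} = L 625 + L = 625 L + L = 626 L$)
$\left(k{\left(7,-4 \right)} + j{\left(h \right)}\right)^{2} = \left(626 \cdot 7 + \frac{3 - 15}{-6 - 15}\right)^{2} = \left(4382 + \frac{1}{-21} \left(-12\right)\right)^{2} = \left(4382 - - \frac{4}{7}\right)^{2} = \left(4382 + \frac{4}{7}\right)^{2} = \left(\frac{30678}{7}\right)^{2} = \frac{941139684}{49}$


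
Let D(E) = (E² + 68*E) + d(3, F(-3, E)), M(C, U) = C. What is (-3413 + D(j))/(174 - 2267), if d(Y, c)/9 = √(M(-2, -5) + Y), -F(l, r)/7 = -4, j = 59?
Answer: -4089/2093 ≈ -1.9537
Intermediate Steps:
F(l, r) = 28 (F(l, r) = -7*(-4) = 28)
d(Y, c) = 9*√(-2 + Y)
D(E) = 9 + E² + 68*E (D(E) = (E² + 68*E) + 9*√(-2 + 3) = (E² + 68*E) + 9*√1 = (E² + 68*E) + 9*1 = (E² + 68*E) + 9 = 9 + E² + 68*E)
(-3413 + D(j))/(174 - 2267) = (-3413 + (9 + 59² + 68*59))/(174 - 2267) = (-3413 + (9 + 3481 + 4012))/(-2093) = (-3413 + 7502)*(-1/2093) = 4089*(-1/2093) = -4089/2093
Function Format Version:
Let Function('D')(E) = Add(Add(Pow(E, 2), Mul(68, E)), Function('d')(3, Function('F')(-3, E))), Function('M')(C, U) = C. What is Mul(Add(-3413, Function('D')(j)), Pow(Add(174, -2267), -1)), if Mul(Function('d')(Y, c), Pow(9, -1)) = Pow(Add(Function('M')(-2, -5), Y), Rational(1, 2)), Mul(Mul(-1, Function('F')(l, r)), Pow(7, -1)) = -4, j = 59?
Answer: Rational(-4089, 2093) ≈ -1.9537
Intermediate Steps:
Function('F')(l, r) = 28 (Function('F')(l, r) = Mul(-7, -4) = 28)
Function('d')(Y, c) = Mul(9, Pow(Add(-2, Y), Rational(1, 2)))
Function('D')(E) = Add(9, Pow(E, 2), Mul(68, E)) (Function('D')(E) = Add(Add(Pow(E, 2), Mul(68, E)), Mul(9, Pow(Add(-2, 3), Rational(1, 2)))) = Add(Add(Pow(E, 2), Mul(68, E)), Mul(9, Pow(1, Rational(1, 2)))) = Add(Add(Pow(E, 2), Mul(68, E)), Mul(9, 1)) = Add(Add(Pow(E, 2), Mul(68, E)), 9) = Add(9, Pow(E, 2), Mul(68, E)))
Mul(Add(-3413, Function('D')(j)), Pow(Add(174, -2267), -1)) = Mul(Add(-3413, Add(9, Pow(59, 2), Mul(68, 59))), Pow(Add(174, -2267), -1)) = Mul(Add(-3413, Add(9, 3481, 4012)), Pow(-2093, -1)) = Mul(Add(-3413, 7502), Rational(-1, 2093)) = Mul(4089, Rational(-1, 2093)) = Rational(-4089, 2093)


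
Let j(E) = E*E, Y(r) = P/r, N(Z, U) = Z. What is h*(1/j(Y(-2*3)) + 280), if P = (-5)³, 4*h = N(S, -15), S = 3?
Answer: 3281277/15625 ≈ 210.00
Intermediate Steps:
h = ¾ (h = (¼)*3 = ¾ ≈ 0.75000)
P = -125
Y(r) = -125/r
j(E) = E²
h*(1/j(Y(-2*3)) + 280) = 3*(1/((-125/((-2*3)))²) + 280)/4 = 3*(1/((-125/(-6))²) + 280)/4 = 3*(1/((-125*(-⅙))²) + 280)/4 = 3*(1/((125/6)²) + 280)/4 = 3*(1/(15625/36) + 280)/4 = 3*(36/15625 + 280)/4 = (¾)*(4375036/15625) = 3281277/15625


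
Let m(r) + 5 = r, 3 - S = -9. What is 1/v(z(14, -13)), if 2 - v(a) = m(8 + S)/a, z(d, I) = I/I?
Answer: -1/13 ≈ -0.076923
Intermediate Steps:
S = 12 (S = 3 - 1*(-9) = 3 + 9 = 12)
z(d, I) = 1
m(r) = -5 + r
v(a) = 2 - 15/a (v(a) = 2 - (-5 + (8 + 12))/a = 2 - (-5 + 20)/a = 2 - 15/a)
1/v(z(14, -13)) = 1/(2 - 15/1) = 1/(2 - 15*1) = 1/(2 - 15) = 1/(-13) = -1/13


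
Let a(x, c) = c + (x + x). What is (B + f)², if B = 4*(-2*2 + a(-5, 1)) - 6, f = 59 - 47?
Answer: 2116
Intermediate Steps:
a(x, c) = c + 2*x
f = 12
B = -58 (B = 4*(-2*2 + (1 + 2*(-5))) - 6 = 4*(-4 + (1 - 10)) - 6 = 4*(-4 - 9) - 6 = 4*(-13) - 6 = -52 - 6 = -58)
(B + f)² = (-58 + 12)² = (-46)² = 2116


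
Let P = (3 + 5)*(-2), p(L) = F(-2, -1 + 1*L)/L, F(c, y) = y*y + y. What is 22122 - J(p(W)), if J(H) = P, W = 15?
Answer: 22138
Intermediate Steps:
F(c, y) = y + y**2 (F(c, y) = y**2 + y = y + y**2)
p(L) = -1 + L (p(L) = ((-1 + 1*L)*(1 + (-1 + 1*L)))/L = ((-1 + L)*(1 + (-1 + L)))/L = ((-1 + L)*L)/L = (L*(-1 + L))/L = -1 + L)
P = -16 (P = 8*(-2) = -16)
J(H) = -16
22122 - J(p(W)) = 22122 - 1*(-16) = 22122 + 16 = 22138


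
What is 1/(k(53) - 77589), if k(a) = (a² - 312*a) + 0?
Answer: -1/91316 ≈ -1.0951e-5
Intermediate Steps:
k(a) = a² - 312*a
1/(k(53) - 77589) = 1/(53*(-312 + 53) - 77589) = 1/(53*(-259) - 77589) = 1/(-13727 - 77589) = 1/(-91316) = -1/91316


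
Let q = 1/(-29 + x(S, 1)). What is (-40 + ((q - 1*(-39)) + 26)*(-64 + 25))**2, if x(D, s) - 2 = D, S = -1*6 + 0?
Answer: 801569344/121 ≈ 6.6245e+6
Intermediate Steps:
S = -6 (S = -6 + 0 = -6)
x(D, s) = 2 + D
q = -1/33 (q = 1/(-29 + (2 - 6)) = 1/(-29 - 4) = 1/(-33) = -1/33 ≈ -0.030303)
(-40 + ((q - 1*(-39)) + 26)*(-64 + 25))**2 = (-40 + ((-1/33 - 1*(-39)) + 26)*(-64 + 25))**2 = (-40 + ((-1/33 + 39) + 26)*(-39))**2 = (-40 + (1286/33 + 26)*(-39))**2 = (-40 + (2144/33)*(-39))**2 = (-40 - 27872/11)**2 = (-28312/11)**2 = 801569344/121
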